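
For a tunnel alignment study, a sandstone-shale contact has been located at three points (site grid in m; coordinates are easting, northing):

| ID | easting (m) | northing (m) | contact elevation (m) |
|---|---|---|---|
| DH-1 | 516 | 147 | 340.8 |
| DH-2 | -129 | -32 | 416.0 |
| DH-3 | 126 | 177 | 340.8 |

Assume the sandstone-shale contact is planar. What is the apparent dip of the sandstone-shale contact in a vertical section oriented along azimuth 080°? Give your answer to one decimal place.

4.7°

Two edge vectors: DH-1→DH-2 = (-645, -179, 75.2), DH-1→DH-3 = (-390, 30, 0).
Normal n = (DH-1→DH-2) × (DH-1→DH-3) = (-2256, -29328, -89160).
So ∂z/∂easting = −n_x/n_z = −0.02530 and ∂z/∂northing = −n_y/n_z = −0.32894.
Unit vector along 080° is (sin 80°, cos 80°) = (0.9848, 0.1736).
Slope in that direction = a·(0.9848) + b·(0.1736) = −0.08204.
Apparent dip = arctan|0.08204| = 4.7° (true dip is 18.3°, so apparent ≤ true as expected).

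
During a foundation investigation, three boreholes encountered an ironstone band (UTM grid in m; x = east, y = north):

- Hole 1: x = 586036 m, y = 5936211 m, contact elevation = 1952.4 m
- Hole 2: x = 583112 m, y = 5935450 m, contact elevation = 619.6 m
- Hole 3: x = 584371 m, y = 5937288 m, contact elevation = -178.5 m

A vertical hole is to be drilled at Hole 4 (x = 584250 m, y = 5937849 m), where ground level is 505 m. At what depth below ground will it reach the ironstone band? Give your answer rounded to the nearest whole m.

Two edge vectors: Hole 1→Hole 2 = (-2924, -761, -1332.8), Hole 1→Hole 3 = (-1665, 1077, -2130.9).
Normal n = (Hole 1→Hole 2) × (Hole 1→Hole 3) = (3057040.5, -4011639.6, -4416213).
So ∂z/∂x = −n_x/n_z = 0.69223122 and ∂z/∂y = −n_y/n_z = −0.90838907.
Intercept c from Hole 1: 1952.4 − 405672.41 + 5392389.16 = 4988669.15.
At (584250, 5937849): z_contact = 404436.1 − 5393877.1 + 4988669.15 = -771.9 m.
Depth below ground = 505 − (-771.9) = 1277 m.

1277 m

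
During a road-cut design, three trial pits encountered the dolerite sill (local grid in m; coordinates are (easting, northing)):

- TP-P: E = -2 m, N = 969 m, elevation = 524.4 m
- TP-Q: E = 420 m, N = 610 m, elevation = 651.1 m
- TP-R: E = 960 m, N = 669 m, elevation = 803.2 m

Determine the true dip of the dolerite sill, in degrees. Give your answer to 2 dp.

Let the plane be z = a·E + b·N + c.
TP-Q−TP-P: 422a − 359b = 126.7;  TP-R−TP-P: 962a − 300b = 278.8.
Solving gives a = 0.28378, b = −0.01934.
Gradient magnitude |∇z| = √(a² + b²) = √(0.08053 + 0.00037) = 0.28444.
True dip = arctan(0.28444) = 15.88°, dipping toward W (azimuth ≈ 274°).

15.88°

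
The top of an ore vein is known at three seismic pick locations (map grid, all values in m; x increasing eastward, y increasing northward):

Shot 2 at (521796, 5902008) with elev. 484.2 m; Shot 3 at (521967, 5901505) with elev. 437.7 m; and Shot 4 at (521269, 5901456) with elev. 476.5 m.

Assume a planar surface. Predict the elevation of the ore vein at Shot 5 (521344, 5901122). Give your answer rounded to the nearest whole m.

Two edge vectors: Shot 2→Shot 3 = (171, -503, -46.5), Shot 2→Shot 4 = (-527, -552, -7.7).
Normal n = (Shot 2→Shot 3) × (Shot 2→Shot 4) = (-21794.9, 25822.2, -359473).
So ∂z/∂x = −n_x/n_z = −0.06063014 and ∂z/∂y = −n_y/n_z = 0.07183349.
Intercept c from Shot 2: 484.2 + 31636.57 − 423961.83 = −391841.06.
At (521344, 5901122): z = −31609.2 + 423898.2 − 391841.06 = 448.0 m.

448 m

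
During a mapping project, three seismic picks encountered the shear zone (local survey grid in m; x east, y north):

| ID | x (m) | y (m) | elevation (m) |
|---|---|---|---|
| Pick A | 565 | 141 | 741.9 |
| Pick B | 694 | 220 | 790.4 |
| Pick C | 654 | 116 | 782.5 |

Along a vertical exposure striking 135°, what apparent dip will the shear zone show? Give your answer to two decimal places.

Let the plane be z = a·x + b·y + c.
Pick B−Pick A: 129a + 79b = 48.5;  Pick C−Pick A: 89a − 25b = 40.6.
Solving gives a = 0.43096, b = −0.08979.
Unit vector along 135° is (sin 135°, cos 135°) = (0.7071, -0.7071).
Slope in that direction = a·(0.7071) + b·(-0.7071) = 0.36823.
Apparent dip = arctan|0.36823| = 20.21° (true dip is 23.8°, so apparent ≤ true as expected).

20.21°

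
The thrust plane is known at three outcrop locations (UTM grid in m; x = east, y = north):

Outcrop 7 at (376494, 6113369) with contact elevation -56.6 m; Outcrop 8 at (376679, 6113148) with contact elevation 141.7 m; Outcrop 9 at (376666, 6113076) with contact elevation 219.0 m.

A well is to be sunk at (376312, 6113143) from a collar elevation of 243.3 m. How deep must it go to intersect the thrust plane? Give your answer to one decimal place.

32.8 m

Two edge vectors: Outcrop 7→Outcrop 8 = (185, -221, 198.3), Outcrop 7→Outcrop 9 = (172, -293, 275.6).
Normal n = (Outcrop 7→Outcrop 8) × (Outcrop 7→Outcrop 9) = (-2805.7, -16878.4, -16193).
So ∂z/∂x = −n_x/n_z = −0.173266226 and ∂z/∂y = −n_y/n_z = −1.042326931.
Intercept c from Outcrop 7: -56.6 + 65233.69 + 6372129.15 = 6437306.24.
At (376312, 6113143): z_contact = −65202.16 − 6371893.58 + 6437306.24 = 210.50 m.
Depth below ground = 243.3 − 210.50 = 32.8 m.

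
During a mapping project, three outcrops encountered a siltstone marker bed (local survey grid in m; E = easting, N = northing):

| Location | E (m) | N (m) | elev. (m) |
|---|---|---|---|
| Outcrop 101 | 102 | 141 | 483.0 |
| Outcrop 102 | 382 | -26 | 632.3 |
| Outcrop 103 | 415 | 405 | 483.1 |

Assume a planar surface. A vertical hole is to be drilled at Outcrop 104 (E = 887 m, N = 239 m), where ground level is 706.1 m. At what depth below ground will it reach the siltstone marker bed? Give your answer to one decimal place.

14.1 m

Two edge vectors: Outcrop 101→Outcrop 102 = (280, -167, 149.3), Outcrop 101→Outcrop 103 = (313, 264, 0.1).
Normal n = (Outcrop 101→Outcrop 102) × (Outcrop 101→Outcrop 103) = (-39431.9, 46702.9, 126191).
So ∂z/∂E = −n_x/n_z = 0.31248 and ∂z/∂N = −n_y/n_z = −0.37010.
Intercept c from Outcrop 101: 483 − 31.87 + 52.18 = 503.31.
At (887, 239): z_contact = 277.17 − 88.45 + 503.31 = 692.03 m.
Depth below ground = 706.1 − 692.03 = 14.1 m.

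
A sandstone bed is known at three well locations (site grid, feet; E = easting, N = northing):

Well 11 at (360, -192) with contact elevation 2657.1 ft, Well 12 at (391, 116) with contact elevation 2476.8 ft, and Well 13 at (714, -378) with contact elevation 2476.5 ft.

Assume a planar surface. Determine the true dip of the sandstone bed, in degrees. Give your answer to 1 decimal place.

Let the plane be z = a·E + b·N + c.
Well 12−Well 11: 31a + 308b = −180.3;  Well 13−Well 11: 354a − 186b = −180.6.
Solving gives a = −0.77667, b = −0.50722.
Gradient magnitude |∇z| = √(a² + b²) = √(0.60322 + 0.25727) = 0.92763.
True dip = arctan(0.92763) = 42.8°, dipping toward ENE (azimuth ≈ 057°).

42.8°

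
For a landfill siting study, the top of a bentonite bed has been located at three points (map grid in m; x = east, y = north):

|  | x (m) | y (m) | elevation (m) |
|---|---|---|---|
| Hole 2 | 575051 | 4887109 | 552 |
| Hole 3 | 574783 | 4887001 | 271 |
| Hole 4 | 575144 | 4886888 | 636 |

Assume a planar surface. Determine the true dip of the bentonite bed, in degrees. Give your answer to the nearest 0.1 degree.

Two edge vectors: Hole 2→Hole 3 = (-268, -108, -281), Hole 2→Hole 4 = (93, -221, 84).
Normal n = (Hole 2→Hole 3) × (Hole 2→Hole 4) = (-71173, -3621, 69272).
So ∂z/∂x = −n_x/n_z = 1.02744 and ∂z/∂y = −n_y/n_z = 0.05227.
Gradient magnitude |∇z| = √(a² + b²) = √(1.05564 + 0.00273) = 1.02877.
True dip = arctan(1.02877) = 45.8°, dipping toward W (azimuth ≈ 267°).

45.8°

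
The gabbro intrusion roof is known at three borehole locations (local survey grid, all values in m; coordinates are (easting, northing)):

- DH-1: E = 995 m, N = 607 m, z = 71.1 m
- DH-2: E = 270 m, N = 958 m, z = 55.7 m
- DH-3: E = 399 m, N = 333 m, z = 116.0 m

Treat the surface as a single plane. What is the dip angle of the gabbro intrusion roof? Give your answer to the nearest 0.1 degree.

6.1°

Let the plane be z = a·E + b·N + c.
DH-2−DH-1: −725a + 351b = −15.4;  DH-3−DH-1: −596a − 274b = 44.9.
Solving gives a = −0.02830, b = −0.10232.
Gradient magnitude |∇z| = √(a² + b²) = √(0.00080 + 0.01047) = 0.10616.
True dip = arctan(0.10616) = 6.1°, dipping toward NNE (azimuth ≈ 015°).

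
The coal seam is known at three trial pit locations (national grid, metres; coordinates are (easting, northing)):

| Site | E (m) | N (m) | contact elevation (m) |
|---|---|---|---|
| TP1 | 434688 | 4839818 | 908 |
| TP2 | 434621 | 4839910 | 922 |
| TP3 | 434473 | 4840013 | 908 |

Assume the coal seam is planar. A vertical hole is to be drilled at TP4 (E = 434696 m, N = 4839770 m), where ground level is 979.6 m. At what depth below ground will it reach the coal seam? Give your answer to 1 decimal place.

89.9 m

Two edge vectors: TP1→TP2 = (-67, 92, 14), TP1→TP3 = (-215, 195, 0).
Normal n = (TP1→TP2) × (TP1→TP3) = (-2730, -3010, 6715).
So ∂z/∂E = −n_x/n_z = 0.406552494 and ∂z/∂N = −n_y/n_z = 0.448250186.
Intercept c from TP1: 908 − 176723.49 − 2169449.32 = −2345264.81.
At (434696, 4839770): z_contact = 176726.74 + 2169427.80 − 2345264.81 = 889.74 m.
Depth below ground = 979.6 − 889.74 = 89.9 m.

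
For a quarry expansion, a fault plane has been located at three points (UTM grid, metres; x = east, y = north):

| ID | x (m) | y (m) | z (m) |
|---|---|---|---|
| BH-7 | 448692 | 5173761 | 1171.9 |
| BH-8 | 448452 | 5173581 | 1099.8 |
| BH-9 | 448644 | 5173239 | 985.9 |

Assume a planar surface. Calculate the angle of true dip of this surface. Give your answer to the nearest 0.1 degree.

19.5°

Let the plane be z = a·x + b·y + c.
BH-8−BH-7: −240a − 180b = −72.1;  BH-9−BH-7: −48a − 522b = −186.
Solving gives a = 0.03563, b = 0.35305.
Gradient magnitude |∇z| = √(a² + b²) = √(0.00127 + 0.12464) = 0.35484.
True dip = arctan(0.35484) = 19.5°, dipping toward S (azimuth ≈ 186°).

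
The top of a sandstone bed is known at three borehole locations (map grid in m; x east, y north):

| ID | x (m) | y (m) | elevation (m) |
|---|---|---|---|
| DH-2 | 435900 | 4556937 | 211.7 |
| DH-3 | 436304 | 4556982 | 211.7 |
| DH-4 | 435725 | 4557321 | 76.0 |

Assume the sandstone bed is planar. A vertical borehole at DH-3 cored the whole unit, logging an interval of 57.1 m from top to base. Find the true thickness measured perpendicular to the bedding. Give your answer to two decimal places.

54.09 m

Let the plane be z = a·x + b·y + c.
DH-3−DH-2: 404a + 45b = 0;  DH-4−DH-2: −175a + 384b = −135.7.
Solving gives a = 0.03746, b = −0.33631.
|∇z| = √(a²+b²) = 0.33839, so dip δ = arctan(0.33839) = 18.70°.
True thickness = vertical thickness × cos δ = 57.1 × cos 18.70° = 54.09 m.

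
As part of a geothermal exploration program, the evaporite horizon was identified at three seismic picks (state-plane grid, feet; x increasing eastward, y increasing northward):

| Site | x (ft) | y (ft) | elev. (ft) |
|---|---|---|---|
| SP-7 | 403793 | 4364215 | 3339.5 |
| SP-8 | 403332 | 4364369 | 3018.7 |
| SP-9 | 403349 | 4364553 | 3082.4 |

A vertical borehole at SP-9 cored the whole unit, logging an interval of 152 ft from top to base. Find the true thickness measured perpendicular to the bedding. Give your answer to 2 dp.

Let the plane be z = a·x + b·y + c.
SP-8−SP-7: −461a + 154b = −320.8;  SP-9−SP-7: −444a + 338b = −257.1.
Solving gives a = 0.78723, b = 0.27346.
|∇z| = √(a²+b²) = 0.83337, so dip δ = arctan(0.83337) = 39.81°.
True thickness = vertical thickness × cos δ = 152 × cos 39.81° = 116.77 ft.

116.77 ft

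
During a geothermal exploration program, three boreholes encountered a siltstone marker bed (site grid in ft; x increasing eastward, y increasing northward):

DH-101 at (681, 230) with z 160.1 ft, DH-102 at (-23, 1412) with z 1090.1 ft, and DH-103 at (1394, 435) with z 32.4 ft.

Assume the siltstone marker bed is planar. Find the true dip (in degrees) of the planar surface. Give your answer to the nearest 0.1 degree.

Let the plane be z = a·x + b·y + c.
DH-102−DH-101: −704a + 1182b = 930;  DH-103−DH-101: 713a + 205b = −127.7.
Solving gives a = −0.34606, b = 0.58069.
Gradient magnitude |∇z| = √(a² + b²) = √(0.11976 + 0.33720) = 0.67599.
True dip = arctan(0.67599) = 34.1°, dipping toward SSE (azimuth ≈ 149°).

34.1°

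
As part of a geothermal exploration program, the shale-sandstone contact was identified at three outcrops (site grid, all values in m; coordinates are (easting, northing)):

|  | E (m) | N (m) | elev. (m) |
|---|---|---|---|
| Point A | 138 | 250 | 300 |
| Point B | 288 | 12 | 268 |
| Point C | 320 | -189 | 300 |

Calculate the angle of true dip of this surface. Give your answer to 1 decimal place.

34.0°

Let the plane be z = a·E + b·N + c.
Point B−Point A: 150a − 238b = −32;  Point C−Point A: 182a − 439b = 0.
Solving gives a = −0.62341, b = −0.25845.
Gradient magnitude |∇z| = √(a² + b²) = √(0.38864 + 0.06680) = 0.67487.
True dip = arctan(0.67487) = 34.0°, dipping toward ENE (azimuth ≈ 067°).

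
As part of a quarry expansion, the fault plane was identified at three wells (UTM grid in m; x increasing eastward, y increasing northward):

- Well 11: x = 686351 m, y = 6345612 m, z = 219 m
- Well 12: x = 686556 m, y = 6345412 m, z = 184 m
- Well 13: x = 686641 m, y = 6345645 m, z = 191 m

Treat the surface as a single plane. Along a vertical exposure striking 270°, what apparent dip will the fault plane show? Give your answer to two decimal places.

Let the plane be z = a·x + b·y + c.
Well 12−Well 11: 205a − 200b = −35;  Well 13−Well 11: 290a + 33b = −28.
Solving gives a = −0.10430, b = 0.06809.
Unit vector along 270° is (sin 270°, cos 270°) = (-1.0000, -0.0000).
Slope in that direction = a·(-1.0000) + b·(-0.0000) = 0.10430.
Apparent dip = arctan|0.10430| = 5.95° (true dip is 7.1°, so apparent ≤ true as expected).

5.95°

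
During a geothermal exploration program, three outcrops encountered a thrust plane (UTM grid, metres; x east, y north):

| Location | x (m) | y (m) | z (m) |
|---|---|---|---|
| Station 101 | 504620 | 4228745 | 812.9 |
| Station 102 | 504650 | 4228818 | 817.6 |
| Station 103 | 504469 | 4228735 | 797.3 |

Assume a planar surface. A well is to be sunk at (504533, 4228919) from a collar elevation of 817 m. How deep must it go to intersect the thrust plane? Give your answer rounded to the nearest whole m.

Two edge vectors: Station 101→Station 102 = (30, 73, 4.7), Station 101→Station 103 = (-151, -10, -15.6).
Normal n = (Station 101→Station 102) × (Station 101→Station 103) = (-1091.8, -241.7, 10723).
So ∂z/∂x = −n_x/n_z = 0.10181852 and ∂z/∂y = −n_y/n_z = 0.02254033.
Intercept c from Station 101: 812.9 − 51379.66 − 95317.32 = −145884.09.
At (504533, 4228919): z_contact = 51370.8 + 95321.2 − 145884.09 = 808.0 m.
Depth below ground = 817 − 808.0 = 9 m.

9 m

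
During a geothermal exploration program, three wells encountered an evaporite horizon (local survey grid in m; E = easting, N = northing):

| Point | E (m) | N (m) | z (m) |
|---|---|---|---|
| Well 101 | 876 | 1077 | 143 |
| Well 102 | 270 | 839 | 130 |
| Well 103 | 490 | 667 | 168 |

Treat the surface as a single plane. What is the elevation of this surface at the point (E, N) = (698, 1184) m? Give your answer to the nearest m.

116 m

Let the plane be z = a·E + b·N + c.
Well 102−Well 101: −606a − 238b = −13;  Well 103−Well 101: −386a − 410b = 25.
Solving gives a = 0.07203, b = −0.12879.
Then c = 143 − a·876 − b·1077 = 218.61.
At (698, 1184): z = 50.3 − 152.5 + 218.61 = 116.4 m.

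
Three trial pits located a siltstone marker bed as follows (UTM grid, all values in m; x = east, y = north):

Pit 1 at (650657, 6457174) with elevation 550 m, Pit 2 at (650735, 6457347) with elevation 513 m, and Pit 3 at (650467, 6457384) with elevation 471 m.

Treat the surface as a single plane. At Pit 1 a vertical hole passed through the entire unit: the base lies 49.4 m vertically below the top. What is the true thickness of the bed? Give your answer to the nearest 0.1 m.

Two edge vectors: Pit 1→Pit 2 = (78, 173, -37), Pit 1→Pit 3 = (-190, 210, -79).
Normal n = (Pit 1→Pit 2) × (Pit 1→Pit 3) = (-5897, 13192, 49250).
So ∂z/∂x = −n_x/n_z = 0.11974 and ∂z/∂y = −n_y/n_z = −0.26786.
|∇z| = √(a²+b²) = 0.29340, so dip δ = arctan(0.29340) = 16.35°.
True thickness = vertical thickness × cos δ = 49.4 × cos 16.35° = 47.4 m.

47.4 m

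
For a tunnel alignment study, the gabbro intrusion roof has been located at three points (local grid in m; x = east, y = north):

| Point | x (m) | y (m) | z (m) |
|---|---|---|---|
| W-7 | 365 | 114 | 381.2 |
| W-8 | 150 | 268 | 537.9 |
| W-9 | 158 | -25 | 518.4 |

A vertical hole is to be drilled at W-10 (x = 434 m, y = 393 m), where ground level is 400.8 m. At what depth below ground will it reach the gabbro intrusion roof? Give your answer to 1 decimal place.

54.3 m

Let the plane be z = a·x + b·y + c.
W-8−W-7: −215a + 154b = 156.7;  W-9−W-7: −207a − 139b = 137.2.
Solving gives a = −0.69475, b = 0.04758.
Then c = 381.2 − a·365 − b·114 = 629.36.
At (434, 393): z_contact = −301.52 + 18.70 + 629.36 = 346.54 m.
Depth below ground = 400.8 − 346.54 = 54.3 m.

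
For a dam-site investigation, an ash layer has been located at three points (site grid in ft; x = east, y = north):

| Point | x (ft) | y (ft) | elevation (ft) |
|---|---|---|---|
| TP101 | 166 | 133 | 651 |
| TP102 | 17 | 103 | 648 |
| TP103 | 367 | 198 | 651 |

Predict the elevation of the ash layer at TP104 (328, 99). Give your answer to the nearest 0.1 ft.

665.3 ft

Two edge vectors: TP101→TP102 = (-149, -30, -3), TP101→TP103 = (201, 65, 0).
Normal n = (TP101→TP102) × (TP101→TP103) = (195, -603, -3655).
So ∂z/∂x = −n_x/n_z = 0.05335 and ∂z/∂y = −n_y/n_z = −0.16498.
Intercept c from TP101: 651 − 8.86 + 21.94 = 664.09.
At (328, 99): z = 17.5 − 16.3 + 664.09 = 665.3 ft.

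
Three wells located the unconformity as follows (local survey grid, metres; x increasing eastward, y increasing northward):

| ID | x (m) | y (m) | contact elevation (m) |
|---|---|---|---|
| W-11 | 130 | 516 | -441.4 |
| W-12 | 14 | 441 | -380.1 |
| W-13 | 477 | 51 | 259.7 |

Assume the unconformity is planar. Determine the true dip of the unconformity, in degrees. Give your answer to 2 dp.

Two edge vectors: W-11→W-12 = (-116, -75, 61.3), W-11→W-13 = (347, -465, 701.1).
Normal n = (W-11→W-12) × (W-11→W-13) = (-24078, 102598.7, 79965).
So ∂z/∂x = −n_x/n_z = 0.30111 and ∂z/∂y = −n_y/n_z = −1.28305.
Gradient magnitude |∇z| = √(a² + b²) = √(0.09067 + 1.64620) = 1.31790.
True dip = arctan(1.31790) = 52.81°, dipping toward NNW (azimuth ≈ 347°).

52.81°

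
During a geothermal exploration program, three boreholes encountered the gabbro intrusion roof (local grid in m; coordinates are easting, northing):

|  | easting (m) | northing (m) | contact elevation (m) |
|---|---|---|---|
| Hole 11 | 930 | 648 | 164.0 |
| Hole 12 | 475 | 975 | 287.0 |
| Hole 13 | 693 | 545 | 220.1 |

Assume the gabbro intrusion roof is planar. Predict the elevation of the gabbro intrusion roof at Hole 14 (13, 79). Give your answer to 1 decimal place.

376.1 m

Two edge vectors: Hole 11→Hole 12 = (-455, 327, 123), Hole 11→Hole 13 = (-237, -103, 56.1).
Normal n = (Hole 11→Hole 12) × (Hole 11→Hole 13) = (31013.7, -3625.5, 124364).
So ∂z/∂easting = −n_x/n_z = −0.24938 and ∂z/∂northing = −n_y/n_z = 0.02915.
Intercept c from Hole 11: 164 + 231.92 − 18.89 = 377.03.
At (13, 79): z = −3.2 + 2.3 + 377.03 = 376.1 m.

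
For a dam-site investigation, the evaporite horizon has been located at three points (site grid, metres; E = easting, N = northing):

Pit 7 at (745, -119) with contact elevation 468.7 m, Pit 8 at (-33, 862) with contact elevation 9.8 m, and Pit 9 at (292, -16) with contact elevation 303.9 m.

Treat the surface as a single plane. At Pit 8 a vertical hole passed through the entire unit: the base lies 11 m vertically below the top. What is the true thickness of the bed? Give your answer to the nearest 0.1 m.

Let the plane be z = a·E + b·N + c.
Pit 8−Pit 7: −778a + 981b = −458.9;  Pit 9−Pit 7: −453a + 103b = −164.8.
Solving gives a = 0.31407, b = −0.21871.
|∇z| = √(a²+b²) = 0.38272, so dip δ = arctan(0.38272) = 20.94°.
True thickness = vertical thickness × cos δ = 11 × cos 20.94° = 10.3 m.

10.3 m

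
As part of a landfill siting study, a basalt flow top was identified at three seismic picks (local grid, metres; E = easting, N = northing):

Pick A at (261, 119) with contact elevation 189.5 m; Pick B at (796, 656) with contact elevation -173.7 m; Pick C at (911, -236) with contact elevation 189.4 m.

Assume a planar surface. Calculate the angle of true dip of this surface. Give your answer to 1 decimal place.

26.5°

Two edge vectors: Pick A→Pick B = (535, 537, -363.2), Pick A→Pick C = (650, -355, -0.1).
Normal n = (Pick A→Pick B) × (Pick A→Pick C) = (-128989.7, -236026.5, -538975).
So ∂z/∂E = −n_x/n_z = −0.23932 and ∂z/∂N = −n_y/n_z = −0.43792.
Gradient magnitude |∇z| = √(a² + b²) = √(0.05728 + 0.19177) = 0.49905.
True dip = arctan(0.49905) = 26.5°, dipping toward NNE (azimuth ≈ 029°).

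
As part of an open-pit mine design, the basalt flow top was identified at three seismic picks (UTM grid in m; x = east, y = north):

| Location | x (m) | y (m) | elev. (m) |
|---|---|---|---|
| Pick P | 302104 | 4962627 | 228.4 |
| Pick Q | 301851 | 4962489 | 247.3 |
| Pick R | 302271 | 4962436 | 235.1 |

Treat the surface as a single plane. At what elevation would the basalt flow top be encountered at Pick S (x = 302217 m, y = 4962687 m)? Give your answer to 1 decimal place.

220.1 m

Two edge vectors: Pick P→Pick Q = (-253, -138, 18.9), Pick P→Pick R = (167, -191, 6.7).
Normal n = (Pick P→Pick Q) × (Pick P→Pick R) = (2685.3, 4851.4, 71369).
So ∂z/∂x = −n_x/n_z = −0.037625580 and ∂z/∂y = −n_y/n_z = −0.067976292.
Intercept c from Pick P: 228.4 + 11366.84 + 337340.98 = 348936.22.
At (302217, 4962687): z = −11371.1 − 337345.1 + 348936.22 = 220.1 m.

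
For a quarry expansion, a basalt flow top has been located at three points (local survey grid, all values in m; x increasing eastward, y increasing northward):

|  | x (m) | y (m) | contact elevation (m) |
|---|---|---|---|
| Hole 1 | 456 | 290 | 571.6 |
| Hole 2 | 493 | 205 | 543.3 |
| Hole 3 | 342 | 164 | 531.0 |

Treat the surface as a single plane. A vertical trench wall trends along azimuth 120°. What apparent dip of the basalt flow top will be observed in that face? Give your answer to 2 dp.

9.74°

Two edge vectors: Hole 1→Hole 2 = (37, -85, -28.3), Hole 1→Hole 3 = (-114, -126, -40.6).
Normal n = (Hole 1→Hole 2) × (Hole 1→Hole 3) = (-114.8, 4728.4, -14352).
So ∂z/∂x = −n_x/n_z = −0.00800 and ∂z/∂y = −n_y/n_z = 0.32946.
Unit vector along 120° is (sin 120°, cos 120°) = (0.8660, -0.5000).
Slope in that direction = a·(0.8660) + b·(-0.5000) = −0.17166.
Apparent dip = arctan|0.17166| = 9.74° (true dip is 18.2°, so apparent ≤ true as expected).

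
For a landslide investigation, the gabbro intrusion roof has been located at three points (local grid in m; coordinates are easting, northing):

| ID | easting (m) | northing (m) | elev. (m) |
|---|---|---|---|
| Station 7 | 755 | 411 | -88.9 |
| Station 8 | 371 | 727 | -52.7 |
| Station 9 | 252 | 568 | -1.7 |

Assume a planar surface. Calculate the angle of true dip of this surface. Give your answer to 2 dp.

15.13°

Let the plane be z = a·easting + b·northing + c.
Station 8−Station 7: −384a + 316b = 36.2;  Station 9−Station 7: −503a + 157b = 87.2.
Solving gives a = −0.22169, b = −0.15484.
Gradient magnitude |∇z| = √(a² + b²) = √(0.04915 + 0.02397) = 0.27041.
True dip = arctan(0.27041) = 15.13°, dipping toward NE (azimuth ≈ 055°).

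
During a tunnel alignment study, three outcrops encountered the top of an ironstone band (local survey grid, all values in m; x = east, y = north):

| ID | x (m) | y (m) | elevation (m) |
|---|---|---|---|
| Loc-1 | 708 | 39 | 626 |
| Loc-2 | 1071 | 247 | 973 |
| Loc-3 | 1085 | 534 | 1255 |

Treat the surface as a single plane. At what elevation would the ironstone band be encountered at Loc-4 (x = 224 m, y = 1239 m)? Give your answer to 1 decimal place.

Let the plane be z = a·x + b·y + c.
Loc-2−Loc-1: 363a + 208b = 347;  Loc-3−Loc-1: 377a + 495b = 629.
Solving gives a = 0.404201, b = 0.962861.
Then c = 626 − a·708 − b·39 = 302.27.
At (224, 1239): z = 90.5 + 1193.0 + 302.27 = 1585.8 m.

1585.8 m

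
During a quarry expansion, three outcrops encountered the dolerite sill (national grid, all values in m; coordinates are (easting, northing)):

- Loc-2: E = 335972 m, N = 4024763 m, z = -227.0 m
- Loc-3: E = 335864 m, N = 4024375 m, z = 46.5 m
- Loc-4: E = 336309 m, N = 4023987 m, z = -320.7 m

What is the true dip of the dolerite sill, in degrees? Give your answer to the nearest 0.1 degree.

Two edge vectors: Loc-2→Loc-3 = (-108, -388, 273.5), Loc-2→Loc-4 = (337, -776, -93.7).
Normal n = (Loc-2→Loc-3) × (Loc-2→Loc-4) = (248591.6, 82049.9, 214564).
So ∂z/∂E = −n_x/n_z = −1.15859 and ∂z/∂N = −n_y/n_z = −0.38240.
Gradient magnitude |∇z| = √(a² + b²) = √(1.34233 + 0.14623) = 1.22007.
True dip = arctan(1.22007) = 50.7°, dipping toward ENE (azimuth ≈ 072°).

50.7°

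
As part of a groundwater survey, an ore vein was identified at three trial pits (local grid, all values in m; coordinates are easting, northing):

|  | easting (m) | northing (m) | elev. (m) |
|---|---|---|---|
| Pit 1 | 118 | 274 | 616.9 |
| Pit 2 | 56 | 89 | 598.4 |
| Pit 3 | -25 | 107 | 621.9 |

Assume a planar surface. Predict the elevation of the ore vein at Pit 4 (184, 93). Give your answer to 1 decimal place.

Two edge vectors: Pit 1→Pit 2 = (-62, -185, -18.5), Pit 1→Pit 3 = (-143, -167, 5).
Normal n = (Pit 1→Pit 2) × (Pit 1→Pit 3) = (-4014.5, 2955.5, -16101).
So ∂z/∂easting = −n_x/n_z = −0.24933 and ∂z/∂northing = −n_y/n_z = 0.18356.
Intercept c from Pit 1: 616.9 + 29.42 − 50.30 = 596.03.
At (184, 93): z = −45.9 + 17.1 + 596.03 = 567.2 m.

567.2 m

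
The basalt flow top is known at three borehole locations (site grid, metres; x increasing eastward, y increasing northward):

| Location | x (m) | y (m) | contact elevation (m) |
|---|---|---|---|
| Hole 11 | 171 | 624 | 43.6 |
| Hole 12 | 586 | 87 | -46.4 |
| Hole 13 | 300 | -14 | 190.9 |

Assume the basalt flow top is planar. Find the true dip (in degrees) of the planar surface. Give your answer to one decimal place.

38.4°

Let the plane be z = a·x + b·y + c.
Hole 12−Hole 11: 415a − 537b = −90;  Hole 13−Hole 11: 129a − 638b = 147.3.
Solving gives a = −0.69832, b = −0.37207.
Gradient magnitude |∇z| = √(a² + b²) = √(0.48766 + 0.13844) = 0.79126.
True dip = arctan(0.79126) = 38.4°, dipping toward ENE (azimuth ≈ 062°).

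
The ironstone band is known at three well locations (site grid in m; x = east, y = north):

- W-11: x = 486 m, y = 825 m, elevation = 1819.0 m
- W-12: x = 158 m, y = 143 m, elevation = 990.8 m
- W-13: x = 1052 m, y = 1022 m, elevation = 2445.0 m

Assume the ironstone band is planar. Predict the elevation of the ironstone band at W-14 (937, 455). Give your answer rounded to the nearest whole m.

1886 m

Two edge vectors: W-11→W-12 = (-328, -682, -828.2), W-11→W-13 = (566, 197, 626).
Normal n = (W-11→W-12) × (W-11→W-13) = (-263776.6, -263433.2, 321396).
So ∂z/∂x = −n_x/n_z = 0.82072 and ∂z/∂y = −n_y/n_z = 0.81965.
Intercept c from W-11: 1819 − 398.87 − 676.21 = 743.92.
At (937, 455): z = 769.0 + 372.9 + 743.92 = 1885.9 m.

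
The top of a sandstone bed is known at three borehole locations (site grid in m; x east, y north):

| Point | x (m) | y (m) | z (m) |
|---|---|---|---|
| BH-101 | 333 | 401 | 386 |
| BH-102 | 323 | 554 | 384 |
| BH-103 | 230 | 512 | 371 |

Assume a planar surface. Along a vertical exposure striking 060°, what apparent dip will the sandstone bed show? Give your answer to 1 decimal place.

Two edge vectors: BH-101→BH-102 = (-10, 153, -2), BH-101→BH-103 = (-103, 111, -15).
Normal n = (BH-101→BH-102) × (BH-101→BH-103) = (-2073, 56, 14649).
So ∂z/∂x = −n_x/n_z = 0.14151 and ∂z/∂y = −n_y/n_z = −0.00382.
Unit vector along 060° is (sin 60°, cos 60°) = (0.8660, 0.5000).
Slope in that direction = a·(0.8660) + b·(0.5000) = 0.12064.
Apparent dip = arctan|0.12064| = 6.9° (true dip is 8.1°, so apparent ≤ true as expected).

6.9°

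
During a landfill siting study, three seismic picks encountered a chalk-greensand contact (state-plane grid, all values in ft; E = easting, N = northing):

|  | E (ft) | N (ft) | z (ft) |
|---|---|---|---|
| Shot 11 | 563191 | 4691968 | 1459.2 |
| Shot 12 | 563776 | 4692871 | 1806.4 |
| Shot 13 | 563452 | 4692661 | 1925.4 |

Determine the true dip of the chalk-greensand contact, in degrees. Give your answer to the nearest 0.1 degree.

56.5°

Let the plane be z = a·E + b·N + c.
Shot 12−Shot 11: 585a + 903b = 347.2;  Shot 13−Shot 11: 261a + 693b = 466.2.
Solving gives a = −1.06273, b = 1.07298.
Gradient magnitude |∇z| = √(a² + b²) = √(1.12940 + 1.15128) = 1.51019.
True dip = arctan(1.51019) = 56.5°, dipping toward SE (azimuth ≈ 135°).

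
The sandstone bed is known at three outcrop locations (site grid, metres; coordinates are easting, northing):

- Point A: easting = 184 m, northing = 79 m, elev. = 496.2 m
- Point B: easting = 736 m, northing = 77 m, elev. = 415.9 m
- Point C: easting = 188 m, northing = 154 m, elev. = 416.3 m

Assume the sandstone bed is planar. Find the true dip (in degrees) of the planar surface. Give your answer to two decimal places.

46.88°

Two edge vectors: Point A→Point B = (552, -2, -80.3), Point A→Point C = (4, 75, -79.9).
Normal n = (Point A→Point B) × (Point A→Point C) = (6182.3, 43783.6, 41408).
So ∂z/∂easting = −n_x/n_z = −0.14930 and ∂z/∂northing = −n_y/n_z = −1.05737.
Gradient magnitude |∇z| = √(a² + b²) = √(0.02229 + 1.11803) = 1.06786.
True dip = arctan(1.06786) = 46.88°, dipping toward N (azimuth ≈ 008°).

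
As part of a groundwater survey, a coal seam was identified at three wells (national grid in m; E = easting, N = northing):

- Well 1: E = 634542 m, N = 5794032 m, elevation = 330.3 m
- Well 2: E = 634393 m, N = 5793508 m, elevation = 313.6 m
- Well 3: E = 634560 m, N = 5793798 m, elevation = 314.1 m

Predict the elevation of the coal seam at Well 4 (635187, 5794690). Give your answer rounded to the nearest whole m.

Two edge vectors: Well 1→Well 2 = (-149, -524, -16.7), Well 1→Well 3 = (18, -234, -16.2).
Normal n = (Well 1→Well 2) × (Well 1→Well 3) = (4581, -2714.4, 44298).
So ∂z/∂E = −n_x/n_z = −0.10341325 and ∂z/∂N = −n_y/n_z = 0.06127590.
Intercept c from Well 1: 330.3 + 65620.05 − 355034.55 = −289084.20.
At (635187, 5794690): z = −65686.7 + 355074.9 − 289084.20 = 303.9 m.

304 m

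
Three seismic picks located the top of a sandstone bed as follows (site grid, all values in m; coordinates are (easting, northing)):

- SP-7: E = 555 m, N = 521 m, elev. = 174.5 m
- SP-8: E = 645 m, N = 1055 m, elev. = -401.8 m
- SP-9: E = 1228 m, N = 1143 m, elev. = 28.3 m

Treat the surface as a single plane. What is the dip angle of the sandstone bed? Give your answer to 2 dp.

57.04°

Let the plane be z = a·E + b·N + c.
SP-8−SP-7: 90a + 534b = −576.3;  SP-9−SP-7: 673a + 622b = −146.2.
Solving gives a = 0.92415, b = −1.23497.
Gradient magnitude |∇z| = √(a² + b²) = √(0.85405 + 1.52515) = 1.54246.
True dip = arctan(1.54246) = 57.04°, dipping toward NW (azimuth ≈ 323°).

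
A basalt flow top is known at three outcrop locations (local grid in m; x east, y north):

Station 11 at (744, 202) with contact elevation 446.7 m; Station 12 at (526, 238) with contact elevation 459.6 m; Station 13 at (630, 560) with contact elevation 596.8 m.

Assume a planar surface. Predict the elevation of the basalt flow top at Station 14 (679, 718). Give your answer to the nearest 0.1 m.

664.1 m

Let the plane be z = a·x + b·y + c.
Station 12−Station 11: −218a + 36b = 12.9;  Station 13−Station 11: −114a + 358b = 150.1.
Solving gives a = 0.01062, b = 0.42266.
Then c = 446.7 − a·744 − b·202 = 353.42.
At (679, 718): z = 7.2 + 303.5 + 353.42 = 664.1 m.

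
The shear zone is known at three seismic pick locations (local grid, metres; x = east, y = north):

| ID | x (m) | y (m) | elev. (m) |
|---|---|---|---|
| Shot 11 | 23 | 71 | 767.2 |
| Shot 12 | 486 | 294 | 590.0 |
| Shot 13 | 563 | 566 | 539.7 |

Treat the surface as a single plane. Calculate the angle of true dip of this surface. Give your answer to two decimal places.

Two edge vectors: Shot 11→Shot 12 = (463, 223, -177.2), Shot 11→Shot 13 = (540, 495, -227.5).
Normal n = (Shot 11→Shot 12) × (Shot 11→Shot 13) = (36981.5, 9644.5, 108765).
So ∂z/∂x = −n_x/n_z = −0.34001 and ∂z/∂y = −n_y/n_z = −0.08867.
Gradient magnitude |∇z| = √(a² + b²) = √(0.11561 + 0.00786) = 0.35139.
True dip = arctan(0.35139) = 19.36°, dipping toward ENE (azimuth ≈ 075°).

19.36°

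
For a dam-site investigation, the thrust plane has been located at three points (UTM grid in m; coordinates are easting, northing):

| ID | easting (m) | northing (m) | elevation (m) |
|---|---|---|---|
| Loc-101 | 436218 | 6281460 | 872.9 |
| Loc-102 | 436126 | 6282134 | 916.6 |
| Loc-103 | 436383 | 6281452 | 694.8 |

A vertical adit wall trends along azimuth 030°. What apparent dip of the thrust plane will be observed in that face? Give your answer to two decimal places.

31.53°

Let the plane be z = a·easting + b·northing + c.
Loc-102−Loc-101: −92a + 674b = 43.7;  Loc-103−Loc-101: 165a − 8b = −178.1.
Solving gives a = −1.08342, b = −0.08305.
Unit vector along 030° is (sin 30°, cos 30°) = (0.5000, 0.8660).
Slope in that direction = a·(0.5000) + b·(0.8660) = −0.61363.
Apparent dip = arctan|0.61363| = 31.53° (true dip is 47.4°, so apparent ≤ true as expected).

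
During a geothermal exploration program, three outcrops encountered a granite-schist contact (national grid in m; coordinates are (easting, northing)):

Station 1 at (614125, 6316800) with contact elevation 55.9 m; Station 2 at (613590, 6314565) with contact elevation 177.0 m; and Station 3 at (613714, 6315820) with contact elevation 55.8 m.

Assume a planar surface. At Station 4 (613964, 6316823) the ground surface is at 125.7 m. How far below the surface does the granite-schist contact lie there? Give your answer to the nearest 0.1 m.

Two edge vectors: Station 1→Station 2 = (-535, -2235, 121.1), Station 1→Station 3 = (-411, -980, -0.1).
Normal n = (Station 1→Station 2) × (Station 1→Station 3) = (118901.5, -49825.6, -394285).
So ∂z/∂E = −n_x/n_z = 0.301562322 and ∂z/∂N = −n_y/n_z = −0.126369504.
Intercept c from Station 1: 55.9 − 185196.96 + 798250.88 = 613109.82.
At (613964, 6316823): z_contact = 185148.41 − 798253.79 + 613109.82 = 4.44 m.
Depth below ground = 125.7 − 4.44 = 121.3 m.

121.3 m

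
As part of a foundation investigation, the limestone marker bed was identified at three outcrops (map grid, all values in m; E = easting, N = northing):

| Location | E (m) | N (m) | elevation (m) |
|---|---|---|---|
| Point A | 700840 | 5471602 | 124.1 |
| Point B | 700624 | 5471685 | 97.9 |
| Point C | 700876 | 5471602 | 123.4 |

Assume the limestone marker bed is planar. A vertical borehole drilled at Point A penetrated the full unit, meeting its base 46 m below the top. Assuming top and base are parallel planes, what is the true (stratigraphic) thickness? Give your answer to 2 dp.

43.19 m

Let the plane be z = a·E + b·N + c.
Point B−Point A: −216a + 83b = −26.2;  Point C−Point A: 36a + 0b = −0.7.
Solving gives a = −0.01944, b = −0.36627.
|∇z| = √(a²+b²) = 0.36678, so dip δ = arctan(0.36678) = 20.14°.
True thickness = vertical thickness × cos δ = 46 × cos 20.14° = 43.19 m.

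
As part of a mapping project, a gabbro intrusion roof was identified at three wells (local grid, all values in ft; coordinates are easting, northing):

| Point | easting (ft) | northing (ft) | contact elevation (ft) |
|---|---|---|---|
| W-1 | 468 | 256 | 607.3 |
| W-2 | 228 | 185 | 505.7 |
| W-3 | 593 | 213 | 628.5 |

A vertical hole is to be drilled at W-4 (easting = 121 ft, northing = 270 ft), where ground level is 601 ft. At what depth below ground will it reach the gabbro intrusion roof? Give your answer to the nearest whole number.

Let the plane be z = a·easting + b·northing + c.
W-2−W-1: −240a − 71b = −101.6;  W-3−W-1: 125a − 43b = 21.2.
Solving gives a = 0.30602, b = 0.39656.
Then c = 607.3 − a·468 − b·256 = 362.56.
At (121, 270): z_contact = 37.0 + 107.1 + 362.56 = 506.7 ft.
Depth below ground = 601 − 506.7 = 94 ft.

94 ft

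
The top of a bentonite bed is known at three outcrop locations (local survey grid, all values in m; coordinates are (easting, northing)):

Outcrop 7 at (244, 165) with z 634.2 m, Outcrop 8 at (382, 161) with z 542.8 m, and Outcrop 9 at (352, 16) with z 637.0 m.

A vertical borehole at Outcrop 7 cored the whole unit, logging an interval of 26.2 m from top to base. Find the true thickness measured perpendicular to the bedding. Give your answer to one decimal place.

20.0 m

Let the plane be z = a·E + b·N + c.
Outcrop 8−Outcrop 7: 138a − 4b = −91.4;  Outcrop 9−Outcrop 7: 108a − 149b = 2.8.
Solving gives a = −0.67709, b = −0.50957.
|∇z| = √(a²+b²) = 0.84741, so dip δ = arctan(0.84741) = 40.28°.
True thickness = vertical thickness × cos δ = 26.2 × cos 40.28° = 20.0 m.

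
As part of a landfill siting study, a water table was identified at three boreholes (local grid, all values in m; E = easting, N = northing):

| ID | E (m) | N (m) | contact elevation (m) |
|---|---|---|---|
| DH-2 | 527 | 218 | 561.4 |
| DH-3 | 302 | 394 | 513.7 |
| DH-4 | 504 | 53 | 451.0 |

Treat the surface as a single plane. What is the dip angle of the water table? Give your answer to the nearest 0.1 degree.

41.3°

Two edge vectors: DH-2→DH-3 = (-225, 176, -47.7), DH-2→DH-4 = (-23, -165, -110.4).
Normal n = (DH-2→DH-3) × (DH-2→DH-4) = (-27300.9, -23742.9, 41173).
So ∂z/∂E = −n_x/n_z = 0.66308 and ∂z/∂N = −n_y/n_z = 0.57666.
Gradient magnitude |∇z| = √(a² + b²) = √(0.43967 + 0.33254) = 0.87876.
True dip = arctan(0.87876) = 41.3°, dipping toward SW (azimuth ≈ 229°).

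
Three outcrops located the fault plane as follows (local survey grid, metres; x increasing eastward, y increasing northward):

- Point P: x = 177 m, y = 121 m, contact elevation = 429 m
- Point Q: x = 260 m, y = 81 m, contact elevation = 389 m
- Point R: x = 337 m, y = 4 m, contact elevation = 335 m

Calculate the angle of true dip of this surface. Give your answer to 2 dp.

26.86°

Two edge vectors: Point P→Point Q = (83, -40, -40), Point P→Point R = (160, -117, -94).
Normal n = (Point P→Point Q) × (Point P→Point R) = (-920, 1402, -3311).
So ∂z/∂x = −n_x/n_z = −0.27786 and ∂z/∂y = −n_y/n_z = 0.42344.
Gradient magnitude |∇z| = √(a² + b²) = √(0.07721 + 0.17930) = 0.50646.
True dip = arctan(0.50646) = 26.86°, dipping toward SSE (azimuth ≈ 147°).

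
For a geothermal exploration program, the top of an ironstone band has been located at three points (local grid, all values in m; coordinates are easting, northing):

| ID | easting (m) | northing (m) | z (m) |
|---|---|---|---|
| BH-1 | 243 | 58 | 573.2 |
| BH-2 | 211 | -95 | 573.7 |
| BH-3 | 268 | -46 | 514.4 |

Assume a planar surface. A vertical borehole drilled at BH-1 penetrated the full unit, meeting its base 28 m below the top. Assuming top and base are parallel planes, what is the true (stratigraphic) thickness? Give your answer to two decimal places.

Let the plane be z = a·easting + b·northing + c.
BH-2−BH-1: −32a − 153b = 0.5;  BH-3−BH-1: 25a − 104b = −58.8.
Solving gives a = −1.26498, b = 0.26130.
|∇z| = √(a²+b²) = 1.29169, so dip δ = arctan(1.29169) = 52.25°.
True thickness = vertical thickness × cos δ = 28 × cos 52.25° = 17.14 m.

17.14 m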